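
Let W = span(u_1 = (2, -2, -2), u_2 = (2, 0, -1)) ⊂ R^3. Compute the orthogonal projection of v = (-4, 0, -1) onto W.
proj_W(v) = (-3, -1, 1)

Set up U = [u_1 | ... | u_2] ∈ R^(3×2). The projector onto W = col(U) is P = U (U^T U)^(-1) U^T.
Compute U^T U =
  [12, 6]
  [6, 5],
and U^T v = (-6, -7).
Solve U^T U · c = U^T v for the coefficients: c = (1/2, -2). The projection is proj_W(v) = U c.
Check: (v - proj_W(v)) · u_1 = 0  (should be 0).
Check: (v - proj_W(v)) · u_2 = 0  (should be 0).
Result: proj_W(v) = (-3, -1, 1).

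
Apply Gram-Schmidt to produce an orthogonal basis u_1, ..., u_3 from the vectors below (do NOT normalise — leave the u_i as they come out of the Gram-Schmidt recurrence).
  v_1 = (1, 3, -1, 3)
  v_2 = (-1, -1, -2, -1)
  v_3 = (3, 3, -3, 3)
Orthogonal basis:
  u_1 = (1, 3, -1, 3)
  u_2 = (-3/4, -1/4, -9/4, -1/4)
  u_3 = (252/115, -54/115, -72/115, -54/115)

Apply the Gram-Schmidt recurrence
  u_1 = v_1
  u_i = v_i − Σ_{j<i} ((v_i · u_j) / (u_j · u_j)) · u_j.

Step by step this gives:
  u_1 = (1, 3, -1, 3)
  u_2 = (-3/4, -1/4, -9/4, -1/4)
  u_3 = (252/115, -54/115, -72/115, -54/115)

Orthogonality check:
  u_2 · u_1 = 0 (should be 0)
  u_3 · u_1 = 0 (should be 0)
  u_3 · u_2 = 0 (should be 0)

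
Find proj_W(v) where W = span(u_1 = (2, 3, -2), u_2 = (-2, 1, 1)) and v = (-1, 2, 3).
proj_W(v) = (-208/93, 140/93, 95/93)

Set up U = [u_1 | ... | u_2] ∈ R^(3×2). The projector onto W = col(U) is P = U (U^T U)^(-1) U^T.
Compute U^T U =
  [17, -3]
  [-3, 6],
and U^T v = (-2, 7).
Solve U^T U · c = U^T v for the coefficients: c = (3/31, 113/93). The projection is proj_W(v) = U c.
Check: (v - proj_W(v)) · u_1 = 0  (should be 0).
Check: (v - proj_W(v)) · u_2 = 0  (should be 0).
Result: proj_W(v) = (-208/93, 140/93, 95/93).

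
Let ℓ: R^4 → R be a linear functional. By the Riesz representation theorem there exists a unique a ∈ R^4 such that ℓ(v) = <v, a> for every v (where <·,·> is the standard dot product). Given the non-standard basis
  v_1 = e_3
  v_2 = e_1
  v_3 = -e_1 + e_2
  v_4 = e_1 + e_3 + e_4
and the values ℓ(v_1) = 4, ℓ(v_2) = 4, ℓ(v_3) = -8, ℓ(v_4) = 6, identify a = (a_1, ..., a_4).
a = (4, -4, 4, -2)

Write a = (a_1, ..., a_4) in the standard basis. For each basis vector v_i, ℓ(v_i) = <v_i, a> is a linear equation in the a_j's. Collect the n equations into a matrix system V a = ℓ, where row i of V is v_i (expressed in the standard basis). Since V is invertible (lower-triangular with 1s on the diagonal, up to permutation), solve by back-substitution:
  V =
[[0, 0, 1, 0],
 [1, 0, 0, 0],
 [-1, 1, 0, 0],
 [1, 0, 1, 1]]
  V a = (4, 4, -8, 6)
Solving gives a = (4, -4, 4, -2).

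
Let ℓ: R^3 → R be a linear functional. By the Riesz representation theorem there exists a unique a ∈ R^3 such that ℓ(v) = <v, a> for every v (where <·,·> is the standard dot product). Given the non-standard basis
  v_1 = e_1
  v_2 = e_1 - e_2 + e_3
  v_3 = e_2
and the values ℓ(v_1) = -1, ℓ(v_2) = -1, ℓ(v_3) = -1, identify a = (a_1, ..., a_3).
a = (-1, -1, -1)

Write a = (a_1, ..., a_3) in the standard basis. For each basis vector v_i, ℓ(v_i) = <v_i, a> is a linear equation in the a_j's. Collect the n equations into a matrix system V a = ℓ, where row i of V is v_i (expressed in the standard basis). Since V is invertible (lower-triangular with 1s on the diagonal, up to permutation), solve by back-substitution:
  V =
[[1, 0, 0],
 [1, -1, 1],
 [0, 1, 0]]
  V a = (-1, -1, -1)
Solving gives a = (-1, -1, -1).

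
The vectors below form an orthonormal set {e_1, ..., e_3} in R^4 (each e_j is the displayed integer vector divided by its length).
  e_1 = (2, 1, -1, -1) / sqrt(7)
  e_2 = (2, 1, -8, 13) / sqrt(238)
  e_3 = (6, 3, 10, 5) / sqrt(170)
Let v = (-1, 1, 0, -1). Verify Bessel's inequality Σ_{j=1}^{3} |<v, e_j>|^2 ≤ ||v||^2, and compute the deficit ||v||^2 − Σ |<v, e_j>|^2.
Σ |<v, e_j>|^2 = 6/5; ||v||^2 = 3; deficit = 9/5

Write each e_j = u_j / sqrt(<u_j, u_j>) where u_j is the displayed integer vector. Then <v, e_j> = <v, u_j> / sqrt(<u_j, u_j>), so |<v, e_j>|^2 = <v, u_j>^2 / <u_j, u_j>.
Coefficients: <v, e_1> = 0/sqrt(7), <v, e_2> = -14/sqrt(238), <v, e_3> = -8/sqrt(170).
Square and sum: Σ |<v, e_j>|^2 = 6/5.
Compute ||v||^2 = v·v = 3.
Deficit = 3 − 6/5 = 9/5 ≥ 0, confirming Bessel's inequality. (The deficit equals ||v − Σ <v,e_j> e_j||^2, the squared distance from v to span{e_j}.)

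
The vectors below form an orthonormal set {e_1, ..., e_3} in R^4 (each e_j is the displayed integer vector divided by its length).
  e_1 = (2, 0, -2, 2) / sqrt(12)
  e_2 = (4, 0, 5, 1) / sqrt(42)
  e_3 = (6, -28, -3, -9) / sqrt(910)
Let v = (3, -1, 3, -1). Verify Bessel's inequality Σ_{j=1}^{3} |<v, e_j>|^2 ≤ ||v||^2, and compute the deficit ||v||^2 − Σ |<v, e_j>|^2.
Σ |<v, e_j>|^2 = 1219/65; ||v||^2 = 20; deficit = 81/65

Write each e_j = u_j / sqrt(<u_j, u_j>) where u_j is the displayed integer vector. Then <v, e_j> = <v, u_j> / sqrt(<u_j, u_j>), so |<v, e_j>|^2 = <v, u_j>^2 / <u_j, u_j>.
Coefficients: <v, e_1> = -2/sqrt(12), <v, e_2> = 26/sqrt(42), <v, e_3> = 46/sqrt(910).
Square and sum: Σ |<v, e_j>|^2 = 1219/65.
Compute ||v||^2 = v·v = 20.
Deficit = 20 − 1219/65 = 81/65 ≥ 0, confirming Bessel's inequality. (The deficit equals ||v − Σ <v,e_j> e_j||^2, the squared distance from v to span{e_j}.)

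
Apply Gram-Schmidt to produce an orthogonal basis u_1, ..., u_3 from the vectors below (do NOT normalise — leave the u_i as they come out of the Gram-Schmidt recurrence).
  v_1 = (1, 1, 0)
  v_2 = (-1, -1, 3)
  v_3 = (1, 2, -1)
Orthogonal basis:
  u_1 = (1, 1, 0)
  u_2 = (0, 0, 3)
  u_3 = (-1/2, 1/2, 0)

Apply the Gram-Schmidt recurrence
  u_1 = v_1
  u_i = v_i − Σ_{j<i} ((v_i · u_j) / (u_j · u_j)) · u_j.

Step by step this gives:
  u_1 = (1, 1, 0)
  u_2 = (0, 0, 3)
  u_3 = (-1/2, 1/2, 0)

Orthogonality check:
  u_2 · u_1 = 0 (should be 0)
  u_3 · u_1 = 0 (should be 0)
  u_3 · u_2 = 0 (should be 0)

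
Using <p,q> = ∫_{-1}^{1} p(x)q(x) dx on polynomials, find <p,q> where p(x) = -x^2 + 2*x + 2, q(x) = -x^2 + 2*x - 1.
<p,q> = -8/5

Expand the product: p(x)·q(x) = x^4 - 4*x^3 + 3*x^2 + 2*x - 2.
∫_{-1}^{1} of each monomial x^k gives [2/(k+1) if k even, 0 if k odd]. Integrating term-by-term (or equivalently evaluating the antiderivative F(x) = x^5/5 - x^4 + x^3 + x^2 - 2*x at the endpoints):
  F(1) − F(−1) = -4/5 − (4/5) = -8/5.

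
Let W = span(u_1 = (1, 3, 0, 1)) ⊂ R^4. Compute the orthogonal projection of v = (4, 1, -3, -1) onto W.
proj_W(v) = (6/11, 18/11, 0, 6/11)

Set up U = [u_1 | ... | u_1] ∈ R^(4×1). The projector onto W = col(U) is P = U (U^T U)^(-1) U^T.
Compute U^T U =
  [11],
and U^T v = (6).
Solve U^T U · c = U^T v for the coefficients: c = (6/11). The projection is proj_W(v) = U c.
Check: (v - proj_W(v)) · u_1 = 0  (should be 0).
Result: proj_W(v) = (6/11, 18/11, 0, 6/11).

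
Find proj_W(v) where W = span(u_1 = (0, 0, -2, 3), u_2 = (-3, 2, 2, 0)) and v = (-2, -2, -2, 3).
proj_W(v) = (-78/205, 52/205, -374/205, 639/205)

Set up U = [u_1 | ... | u_2] ∈ R^(4×2). The projector onto W = col(U) is P = U (U^T U)^(-1) U^T.
Compute U^T U =
  [13, -4]
  [-4, 17],
and U^T v = (13, -2).
Solve U^T U · c = U^T v for the coefficients: c = (213/205, 26/205). The projection is proj_W(v) = U c.
Check: (v - proj_W(v)) · u_1 = 0  (should be 0).
Check: (v - proj_W(v)) · u_2 = 0  (should be 0).
Result: proj_W(v) = (-78/205, 52/205, -374/205, 639/205).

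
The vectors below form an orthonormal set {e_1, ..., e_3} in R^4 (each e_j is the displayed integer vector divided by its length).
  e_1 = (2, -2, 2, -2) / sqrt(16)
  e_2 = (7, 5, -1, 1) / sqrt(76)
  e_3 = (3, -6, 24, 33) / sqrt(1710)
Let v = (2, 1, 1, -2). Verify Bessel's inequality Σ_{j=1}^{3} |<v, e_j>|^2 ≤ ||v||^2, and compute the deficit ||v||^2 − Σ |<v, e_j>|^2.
Σ |<v, e_j>|^2 = 42/5; ||v||^2 = 10; deficit = 8/5

Write each e_j = u_j / sqrt(<u_j, u_j>) where u_j is the displayed integer vector. Then <v, e_j> = <v, u_j> / sqrt(<u_j, u_j>), so |<v, e_j>|^2 = <v, u_j>^2 / <u_j, u_j>.
Coefficients: <v, e_1> = 8/sqrt(16), <v, e_2> = 16/sqrt(76), <v, e_3> = -42/sqrt(1710).
Square and sum: Σ |<v, e_j>|^2 = 42/5.
Compute ||v||^2 = v·v = 10.
Deficit = 10 − 42/5 = 8/5 ≥ 0, confirming Bessel's inequality. (The deficit equals ||v − Σ <v,e_j> e_j||^2, the squared distance from v to span{e_j}.)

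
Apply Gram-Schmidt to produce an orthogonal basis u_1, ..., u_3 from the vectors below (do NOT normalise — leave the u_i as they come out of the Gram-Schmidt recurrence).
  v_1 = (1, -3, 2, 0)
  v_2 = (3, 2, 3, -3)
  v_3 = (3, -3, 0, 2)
Orthogonal basis:
  u_1 = (1, -3, 2, 0)
  u_2 = (39/14, 37/14, 18/7, -3)
  u_3 = (1128/425, 24/425, -528/425, 616/425)

Apply the Gram-Schmidt recurrence
  u_1 = v_1
  u_i = v_i − Σ_{j<i} ((v_i · u_j) / (u_j · u_j)) · u_j.

Step by step this gives:
  u_1 = (1, -3, 2, 0)
  u_2 = (39/14, 37/14, 18/7, -3)
  u_3 = (1128/425, 24/425, -528/425, 616/425)

Orthogonality check:
  u_2 · u_1 = 0 (should be 0)
  u_3 · u_1 = 0 (should be 0)
  u_3 · u_2 = 0 (should be 0)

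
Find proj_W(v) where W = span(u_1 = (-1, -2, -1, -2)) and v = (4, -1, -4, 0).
proj_W(v) = (-1/5, -2/5, -1/5, -2/5)

Set up U = [u_1 | ... | u_1] ∈ R^(4×1). The projector onto W = col(U) is P = U (U^T U)^(-1) U^T.
Compute U^T U =
  [10],
and U^T v = (2).
Solve U^T U · c = U^T v for the coefficients: c = (1/5). The projection is proj_W(v) = U c.
Check: (v - proj_W(v)) · u_1 = 0  (should be 0).
Result: proj_W(v) = (-1/5, -2/5, -1/5, -2/5).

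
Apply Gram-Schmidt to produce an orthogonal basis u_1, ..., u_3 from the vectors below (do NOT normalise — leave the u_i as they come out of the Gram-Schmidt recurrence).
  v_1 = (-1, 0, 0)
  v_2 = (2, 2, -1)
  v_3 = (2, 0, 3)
Orthogonal basis:
  u_1 = (-1, 0, 0)
  u_2 = (0, 2, -1)
  u_3 = (0, 6/5, 12/5)

Apply the Gram-Schmidt recurrence
  u_1 = v_1
  u_i = v_i − Σ_{j<i} ((v_i · u_j) / (u_j · u_j)) · u_j.

Step by step this gives:
  u_1 = (-1, 0, 0)
  u_2 = (0, 2, -1)
  u_3 = (0, 6/5, 12/5)

Orthogonality check:
  u_2 · u_1 = 0 (should be 0)
  u_3 · u_1 = 0 (should be 0)
  u_3 · u_2 = 0 (should be 0)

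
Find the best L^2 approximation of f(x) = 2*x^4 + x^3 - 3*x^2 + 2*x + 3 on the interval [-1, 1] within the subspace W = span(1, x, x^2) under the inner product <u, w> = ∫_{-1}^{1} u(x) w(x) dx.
g(x) = -9*x^2/7 + 13*x/5 + 99/35

The best approximation g ∈ W is the orthogonal projection of f onto W. Writing g = a_0 + a_1 x + a_2 x^2, the coefficients solve the normal equations G · a = b where
  G_{ij} = <φ_i, φ_j> and b_i = <f, φ_i>, with φ_0 = 1, φ_1 = x, φ_2 = x^2.
G =
  [2, 0, 2/3]
  [0, 2/3, 0]
  [2/3, 0, 2/5],
b = (24/5, 26/15, 48/35).
Solving gives a_0 = 99/35, a_1 = 13/5, a_2 = -9/7, so
  g(x) = -9*x^2/7 + 13*x/5 + 99/35.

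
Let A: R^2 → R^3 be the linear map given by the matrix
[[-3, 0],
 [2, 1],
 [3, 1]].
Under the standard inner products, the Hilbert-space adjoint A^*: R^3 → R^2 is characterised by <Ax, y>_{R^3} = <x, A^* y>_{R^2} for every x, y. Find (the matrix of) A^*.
A^* = A^T =
[[-3, 2, 3],
 [0, 1, 1]]

For real matrices with standard dot products, the defining identity <Ax, y> = <x, A^* y> gives (Ax)^T y = x^T (A^*) y, i.e. x^T A^T y = x^T (A^*) y. Since this holds for all x, y, we must have A^* = A^T. Therefore
A^* =
[[-3, 2, 3],
 [0, 1, 1]].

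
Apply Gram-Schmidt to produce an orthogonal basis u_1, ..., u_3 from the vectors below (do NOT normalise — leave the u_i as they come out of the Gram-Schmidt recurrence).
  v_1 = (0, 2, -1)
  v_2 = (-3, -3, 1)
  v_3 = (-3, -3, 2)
Orthogonal basis:
  u_1 = (0, 2, -1)
  u_2 = (-3, -1/5, -2/5)
  u_3 = (-3/23, 9/23, 18/23)

Apply the Gram-Schmidt recurrence
  u_1 = v_1
  u_i = v_i − Σ_{j<i} ((v_i · u_j) / (u_j · u_j)) · u_j.

Step by step this gives:
  u_1 = (0, 2, -1)
  u_2 = (-3, -1/5, -2/5)
  u_3 = (-3/23, 9/23, 18/23)

Orthogonality check:
  u_2 · u_1 = 0 (should be 0)
  u_3 · u_1 = 0 (should be 0)
  u_3 · u_2 = 0 (should be 0)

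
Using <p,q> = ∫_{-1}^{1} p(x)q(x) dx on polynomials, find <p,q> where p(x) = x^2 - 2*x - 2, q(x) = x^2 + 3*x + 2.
<p,q> = -58/5

Expand the product: p(x)·q(x) = x^4 + x^3 - 6*x^2 - 10*x - 4.
∫_{-1}^{1} of each monomial x^k gives [2/(k+1) if k even, 0 if k odd]. Integrating term-by-term (or equivalently evaluating the antiderivative F(x) = x^5/5 + x^4/4 - 2*x^3 - 5*x^2 - 4*x at the endpoints):
  F(1) − F(−1) = -211/20 − (21/20) = -58/5.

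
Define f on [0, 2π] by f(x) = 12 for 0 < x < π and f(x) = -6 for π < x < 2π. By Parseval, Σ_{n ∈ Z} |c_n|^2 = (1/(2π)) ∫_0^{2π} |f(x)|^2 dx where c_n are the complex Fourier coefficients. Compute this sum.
Σ |c_n|^2 = 90

Parseval equates the L^2 energy of f (normalised by 1/(2π)) with the ℓ^2 sum of its Fourier coefficients: (1/(2π)) ∫_0^{2π} |f|^2 = Σ |c_n|^2.
Compute the left side: (1/(2π)) [∫_0^π 12^2 dx + ∫_π^{2π} (-6)^2 dx] = (1/(2π)) · (144π + 36π) = (144 + 36)/2 = 90.
So Σ_{n ∈ Z} |c_n|^2 = 90.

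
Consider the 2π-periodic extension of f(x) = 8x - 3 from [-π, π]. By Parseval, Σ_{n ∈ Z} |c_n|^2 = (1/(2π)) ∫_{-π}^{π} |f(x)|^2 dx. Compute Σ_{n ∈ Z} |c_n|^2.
Σ |c_n|^2 = 64π^2/3 + 9

Expand and integrate term by term over [-π, π]:
  ∫ (8x)^2 dx = 64·(2π^3/3); ∫ 2·8·(-3)·x dx = 0 (odd integrand); ∫ (-3)^2 dx = 9·2π.
So (1/(2π)) ∫_{-π}^{π} (8x - 3)^2 dx = 64π^2/3 + 9 = 64π^2/3 + 9.
Parseval ⇒ Σ |c_n|^2 = 64π^2/3 + 9.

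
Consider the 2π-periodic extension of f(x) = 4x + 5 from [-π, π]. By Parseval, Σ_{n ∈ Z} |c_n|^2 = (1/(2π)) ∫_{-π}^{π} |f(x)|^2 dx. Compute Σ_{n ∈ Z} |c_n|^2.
Σ |c_n|^2 = 16π^2/3 + 25

Expand and integrate term by term over [-π, π]:
  ∫ (4x)^2 dx = 16·(2π^3/3); ∫ 2·4·(5)·x dx = 0 (odd integrand); ∫ 5^2 dx = 25·2π.
So (1/(2π)) ∫_{-π}^{π} (4x + 5)^2 dx = 16π^2/3 + 25 = 16π^2/3 + 25.
Parseval ⇒ Σ |c_n|^2 = 16π^2/3 + 25.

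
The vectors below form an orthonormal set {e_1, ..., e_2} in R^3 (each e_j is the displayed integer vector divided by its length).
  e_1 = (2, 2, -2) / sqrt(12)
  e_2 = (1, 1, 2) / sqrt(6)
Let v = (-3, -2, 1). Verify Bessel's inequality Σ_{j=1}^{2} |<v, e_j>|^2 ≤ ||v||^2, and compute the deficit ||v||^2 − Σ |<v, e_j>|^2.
Σ |<v, e_j>|^2 = 27/2; ||v||^2 = 14; deficit = 1/2

Write each e_j = u_j / sqrt(<u_j, u_j>) where u_j is the displayed integer vector. Then <v, e_j> = <v, u_j> / sqrt(<u_j, u_j>), so |<v, e_j>|^2 = <v, u_j>^2 / <u_j, u_j>.
Coefficients: <v, e_1> = -12/sqrt(12), <v, e_2> = -3/sqrt(6).
Square and sum: Σ |<v, e_j>|^2 = 27/2.
Compute ||v||^2 = v·v = 14.
Deficit = 14 − 27/2 = 1/2 ≥ 0, confirming Bessel's inequality. (The deficit equals ||v − Σ <v,e_j> e_j||^2, the squared distance from v to span{e_j}.)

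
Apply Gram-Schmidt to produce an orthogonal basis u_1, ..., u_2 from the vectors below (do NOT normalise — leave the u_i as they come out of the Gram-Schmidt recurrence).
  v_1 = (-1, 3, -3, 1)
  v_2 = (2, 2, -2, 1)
Orthogonal basis:
  u_1 = (-1, 3, -3, 1)
  u_2 = (51/20, 7/20, -7/20, 9/20)

Apply the Gram-Schmidt recurrence
  u_1 = v_1
  u_i = v_i − Σ_{j<i} ((v_i · u_j) / (u_j · u_j)) · u_j.

Step by step this gives:
  u_1 = (-1, 3, -3, 1)
  u_2 = (51/20, 7/20, -7/20, 9/20)

Orthogonality check:
  u_2 · u_1 = 0 (should be 0)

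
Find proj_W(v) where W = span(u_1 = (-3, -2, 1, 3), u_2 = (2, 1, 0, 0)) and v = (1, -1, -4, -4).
proj_W(v) = (5/51, 41/51, -77/51, -77/17)

Set up U = [u_1 | ... | u_2] ∈ R^(4×2). The projector onto W = col(U) is P = U (U^T U)^(-1) U^T.
Compute U^T U =
  [23, -8]
  [-8, 5],
and U^T v = (-17, 1).
Solve U^T U · c = U^T v for the coefficients: c = (-77/51, -113/51). The projection is proj_W(v) = U c.
Check: (v - proj_W(v)) · u_1 = 0  (should be 0).
Check: (v - proj_W(v)) · u_2 = 0  (should be 0).
Result: proj_W(v) = (5/51, 41/51, -77/51, -77/17).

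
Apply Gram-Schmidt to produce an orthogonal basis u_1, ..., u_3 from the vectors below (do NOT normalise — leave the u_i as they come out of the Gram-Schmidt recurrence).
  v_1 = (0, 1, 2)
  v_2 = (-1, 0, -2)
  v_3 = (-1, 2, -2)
Orthogonal basis:
  u_1 = (0, 1, 2)
  u_2 = (-1, 4/5, -2/5)
  u_3 = (8/9, 8/9, -4/9)

Apply the Gram-Schmidt recurrence
  u_1 = v_1
  u_i = v_i − Σ_{j<i} ((v_i · u_j) / (u_j · u_j)) · u_j.

Step by step this gives:
  u_1 = (0, 1, 2)
  u_2 = (-1, 4/5, -2/5)
  u_3 = (8/9, 8/9, -4/9)

Orthogonality check:
  u_2 · u_1 = 0 (should be 0)
  u_3 · u_1 = 0 (should be 0)
  u_3 · u_2 = 0 (should be 0)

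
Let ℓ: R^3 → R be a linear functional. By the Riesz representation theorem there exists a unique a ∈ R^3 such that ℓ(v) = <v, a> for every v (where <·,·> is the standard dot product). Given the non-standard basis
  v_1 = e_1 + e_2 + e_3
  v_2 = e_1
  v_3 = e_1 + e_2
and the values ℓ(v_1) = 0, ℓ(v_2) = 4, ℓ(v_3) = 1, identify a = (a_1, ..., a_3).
a = (4, -3, -1)

Write a = (a_1, ..., a_3) in the standard basis. For each basis vector v_i, ℓ(v_i) = <v_i, a> is a linear equation in the a_j's. Collect the n equations into a matrix system V a = ℓ, where row i of V is v_i (expressed in the standard basis). Since V is invertible (lower-triangular with 1s on the diagonal, up to permutation), solve by back-substitution:
  V =
[[1, 1, 1],
 [1, 0, 0],
 [1, 1, 0]]
  V a = (0, 4, 1)
Solving gives a = (4, -3, -1).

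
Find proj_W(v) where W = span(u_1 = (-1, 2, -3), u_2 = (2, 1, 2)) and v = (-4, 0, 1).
proj_W(v) = (-43/30, -22/15, -5/6)

Set up U = [u_1 | ... | u_2] ∈ R^(3×2). The projector onto W = col(U) is P = U (U^T U)^(-1) U^T.
Compute U^T U =
  [14, -6]
  [-6, 9],
and U^T v = (1, -6).
Solve U^T U · c = U^T v for the coefficients: c = (-3/10, -13/15). The projection is proj_W(v) = U c.
Check: (v - proj_W(v)) · u_1 = 0  (should be 0).
Check: (v - proj_W(v)) · u_2 = 0  (should be 0).
Result: proj_W(v) = (-43/30, -22/15, -5/6).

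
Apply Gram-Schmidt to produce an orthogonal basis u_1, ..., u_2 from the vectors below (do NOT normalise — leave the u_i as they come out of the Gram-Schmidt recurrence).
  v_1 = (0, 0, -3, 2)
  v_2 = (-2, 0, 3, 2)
Orthogonal basis:
  u_1 = (0, 0, -3, 2)
  u_2 = (-2, 0, 24/13, 36/13)

Apply the Gram-Schmidt recurrence
  u_1 = v_1
  u_i = v_i − Σ_{j<i} ((v_i · u_j) / (u_j · u_j)) · u_j.

Step by step this gives:
  u_1 = (0, 0, -3, 2)
  u_2 = (-2, 0, 24/13, 36/13)

Orthogonality check:
  u_2 · u_1 = 0 (should be 0)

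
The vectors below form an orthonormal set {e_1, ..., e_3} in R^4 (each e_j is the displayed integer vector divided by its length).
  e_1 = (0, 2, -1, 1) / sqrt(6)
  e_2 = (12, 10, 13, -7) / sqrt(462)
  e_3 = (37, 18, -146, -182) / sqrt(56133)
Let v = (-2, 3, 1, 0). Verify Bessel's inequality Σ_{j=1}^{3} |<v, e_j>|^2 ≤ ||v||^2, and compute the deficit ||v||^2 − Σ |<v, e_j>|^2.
Σ |<v, e_j>|^2 = 3965/729; ||v||^2 = 14; deficit = 6241/729

Write each e_j = u_j / sqrt(<u_j, u_j>) where u_j is the displayed integer vector. Then <v, e_j> = <v, u_j> / sqrt(<u_j, u_j>), so |<v, e_j>|^2 = <v, u_j>^2 / <u_j, u_j>.
Coefficients: <v, e_1> = 5/sqrt(6), <v, e_2> = 19/sqrt(462), <v, e_3> = -166/sqrt(56133).
Square and sum: Σ |<v, e_j>|^2 = 3965/729.
Compute ||v||^2 = v·v = 14.
Deficit = 14 − 3965/729 = 6241/729 ≥ 0, confirming Bessel's inequality. (The deficit equals ||v − Σ <v,e_j> e_j||^2, the squared distance from v to span{e_j}.)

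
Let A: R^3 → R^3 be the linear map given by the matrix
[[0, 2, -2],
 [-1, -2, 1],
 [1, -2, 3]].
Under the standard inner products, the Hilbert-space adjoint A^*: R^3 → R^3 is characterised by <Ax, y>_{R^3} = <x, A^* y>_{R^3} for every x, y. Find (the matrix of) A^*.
A^* = A^T =
[[0, -1, 1],
 [2, -2, -2],
 [-2, 1, 3]]

For real matrices with standard dot products, the defining identity <Ax, y> = <x, A^* y> gives (Ax)^T y = x^T (A^*) y, i.e. x^T A^T y = x^T (A^*) y. Since this holds for all x, y, we must have A^* = A^T. Therefore
A^* =
[[0, -1, 1],
 [2, -2, -2],
 [-2, 1, 3]].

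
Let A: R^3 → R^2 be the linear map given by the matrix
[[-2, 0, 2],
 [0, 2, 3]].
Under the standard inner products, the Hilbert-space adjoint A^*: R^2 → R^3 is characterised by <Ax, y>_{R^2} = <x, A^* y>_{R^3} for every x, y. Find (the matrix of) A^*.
A^* = A^T =
[[-2, 0],
 [0, 2],
 [2, 3]]

For real matrices with standard dot products, the defining identity <Ax, y> = <x, A^* y> gives (Ax)^T y = x^T (A^*) y, i.e. x^T A^T y = x^T (A^*) y. Since this holds for all x, y, we must have A^* = A^T. Therefore
A^* =
[[-2, 0],
 [0, 2],
 [2, 3]].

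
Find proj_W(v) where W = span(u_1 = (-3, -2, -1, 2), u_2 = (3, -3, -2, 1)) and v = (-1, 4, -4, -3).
proj_W(v) = (-66/413, 821/413, 71/59, -475/413)

Set up U = [u_1 | ... | u_2] ∈ R^(4×2). The projector onto W = col(U) is P = U (U^T U)^(-1) U^T.
Compute U^T U =
  [18, 1]
  [1, 23],
and U^T v = (-7, -10).
Solve U^T U · c = U^T v for the coefficients: c = (-151/413, -173/413). The projection is proj_W(v) = U c.
Check: (v - proj_W(v)) · u_1 = 0  (should be 0).
Check: (v - proj_W(v)) · u_2 = 0  (should be 0).
Result: proj_W(v) = (-66/413, 821/413, 71/59, -475/413).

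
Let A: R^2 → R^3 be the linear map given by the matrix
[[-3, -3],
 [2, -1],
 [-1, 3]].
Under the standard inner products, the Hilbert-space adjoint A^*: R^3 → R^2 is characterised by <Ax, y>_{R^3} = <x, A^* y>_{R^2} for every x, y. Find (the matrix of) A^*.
A^* = A^T =
[[-3, 2, -1],
 [-3, -1, 3]]

For real matrices with standard dot products, the defining identity <Ax, y> = <x, A^* y> gives (Ax)^T y = x^T (A^*) y, i.e. x^T A^T y = x^T (A^*) y. Since this holds for all x, y, we must have A^* = A^T. Therefore
A^* =
[[-3, 2, -1],
 [-3, -1, 3]].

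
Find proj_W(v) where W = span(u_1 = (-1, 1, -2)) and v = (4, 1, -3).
proj_W(v) = (-1/2, 1/2, -1)

Set up U = [u_1 | ... | u_1] ∈ R^(3×1). The projector onto W = col(U) is P = U (U^T U)^(-1) U^T.
Compute U^T U =
  [6],
and U^T v = (3).
Solve U^T U · c = U^T v for the coefficients: c = (1/2). The projection is proj_W(v) = U c.
Check: (v - proj_W(v)) · u_1 = 0  (should be 0).
Result: proj_W(v) = (-1/2, 1/2, -1).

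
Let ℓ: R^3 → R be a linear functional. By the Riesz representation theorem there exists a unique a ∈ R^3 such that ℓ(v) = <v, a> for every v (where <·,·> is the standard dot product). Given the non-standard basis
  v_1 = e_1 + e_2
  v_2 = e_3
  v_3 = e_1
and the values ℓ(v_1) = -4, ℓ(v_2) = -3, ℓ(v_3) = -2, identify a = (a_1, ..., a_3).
a = (-2, -2, -3)

Write a = (a_1, ..., a_3) in the standard basis. For each basis vector v_i, ℓ(v_i) = <v_i, a> is a linear equation in the a_j's. Collect the n equations into a matrix system V a = ℓ, where row i of V is v_i (expressed in the standard basis). Since V is invertible (lower-triangular with 1s on the diagonal, up to permutation), solve by back-substitution:
  V =
[[1, 1, 0],
 [0, 0, 1],
 [1, 0, 0]]
  V a = (-4, -3, -2)
Solving gives a = (-2, -2, -3).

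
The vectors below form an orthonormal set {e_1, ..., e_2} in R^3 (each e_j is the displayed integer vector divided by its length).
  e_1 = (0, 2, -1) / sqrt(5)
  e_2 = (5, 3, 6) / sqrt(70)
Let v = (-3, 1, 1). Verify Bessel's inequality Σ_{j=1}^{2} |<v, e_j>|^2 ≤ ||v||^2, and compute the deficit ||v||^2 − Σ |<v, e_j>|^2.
Σ |<v, e_j>|^2 = 5/7; ||v||^2 = 11; deficit = 72/7

Write each e_j = u_j / sqrt(<u_j, u_j>) where u_j is the displayed integer vector. Then <v, e_j> = <v, u_j> / sqrt(<u_j, u_j>), so |<v, e_j>|^2 = <v, u_j>^2 / <u_j, u_j>.
Coefficients: <v, e_1> = 1/sqrt(5), <v, e_2> = -6/sqrt(70).
Square and sum: Σ |<v, e_j>|^2 = 5/7.
Compute ||v||^2 = v·v = 11.
Deficit = 11 − 5/7 = 72/7 ≥ 0, confirming Bessel's inequality. (The deficit equals ||v − Σ <v,e_j> e_j||^2, the squared distance from v to span{e_j}.)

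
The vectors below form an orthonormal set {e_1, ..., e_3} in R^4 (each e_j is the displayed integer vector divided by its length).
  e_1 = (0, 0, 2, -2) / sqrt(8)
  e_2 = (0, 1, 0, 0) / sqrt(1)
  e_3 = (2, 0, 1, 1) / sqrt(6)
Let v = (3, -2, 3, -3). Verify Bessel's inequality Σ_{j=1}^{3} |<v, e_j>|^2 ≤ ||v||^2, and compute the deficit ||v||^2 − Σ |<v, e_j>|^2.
Σ |<v, e_j>|^2 = 28; ||v||^2 = 31; deficit = 3

Write each e_j = u_j / sqrt(<u_j, u_j>) where u_j is the displayed integer vector. Then <v, e_j> = <v, u_j> / sqrt(<u_j, u_j>), so |<v, e_j>|^2 = <v, u_j>^2 / <u_j, u_j>.
Coefficients: <v, e_1> = 12/sqrt(8), <v, e_2> = -2/sqrt(1), <v, e_3> = 6/sqrt(6).
Square and sum: Σ |<v, e_j>|^2 = 28.
Compute ||v||^2 = v·v = 31.
Deficit = 31 − 28 = 3 ≥ 0, confirming Bessel's inequality. (The deficit equals ||v − Σ <v,e_j> e_j||^2, the squared distance from v to span{e_j}.)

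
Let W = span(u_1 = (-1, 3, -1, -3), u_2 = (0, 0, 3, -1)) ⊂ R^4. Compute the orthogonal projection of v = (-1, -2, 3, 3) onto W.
proj_W(v) = (17/20, -51/20, 53/20, 39/20)

Set up U = [u_1 | ... | u_2] ∈ R^(4×2). The projector onto W = col(U) is P = U (U^T U)^(-1) U^T.
Compute U^T U =
  [20, 0]
  [0, 10],
and U^T v = (-17, 6).
Solve U^T U · c = U^T v for the coefficients: c = (-17/20, 3/5). The projection is proj_W(v) = U c.
Check: (v - proj_W(v)) · u_1 = 0  (should be 0).
Check: (v - proj_W(v)) · u_2 = 0  (should be 0).
Result: proj_W(v) = (17/20, -51/20, 53/20, 39/20).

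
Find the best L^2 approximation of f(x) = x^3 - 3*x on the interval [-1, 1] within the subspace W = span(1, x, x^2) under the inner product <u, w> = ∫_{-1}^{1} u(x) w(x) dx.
g(x) = -12*x/5

The best approximation g ∈ W is the orthogonal projection of f onto W. Writing g = a_0 + a_1 x + a_2 x^2, the coefficients solve the normal equations G · a = b where
  G_{ij} = <φ_i, φ_j> and b_i = <f, φ_i>, with φ_0 = 1, φ_1 = x, φ_2 = x^2.
G =
  [2, 0, 2/3]
  [0, 2/3, 0]
  [2/3, 0, 2/5],
b = (0, -8/5, 0).
Solving gives a_0 = 0, a_1 = -12/5, a_2 = 0, so
  g(x) = -12*x/5.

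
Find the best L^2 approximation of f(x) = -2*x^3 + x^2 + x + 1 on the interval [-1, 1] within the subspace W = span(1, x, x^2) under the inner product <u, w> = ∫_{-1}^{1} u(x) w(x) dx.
g(x) = x^2 - x/5 + 1

The best approximation g ∈ W is the orthogonal projection of f onto W. Writing g = a_0 + a_1 x + a_2 x^2, the coefficients solve the normal equations G · a = b where
  G_{ij} = <φ_i, φ_j> and b_i = <f, φ_i>, with φ_0 = 1, φ_1 = x, φ_2 = x^2.
G =
  [2, 0, 2/3]
  [0, 2/3, 0]
  [2/3, 0, 2/5],
b = (8/3, -2/15, 16/15).
Solving gives a_0 = 1, a_1 = -1/5, a_2 = 1, so
  g(x) = x^2 - x/5 + 1.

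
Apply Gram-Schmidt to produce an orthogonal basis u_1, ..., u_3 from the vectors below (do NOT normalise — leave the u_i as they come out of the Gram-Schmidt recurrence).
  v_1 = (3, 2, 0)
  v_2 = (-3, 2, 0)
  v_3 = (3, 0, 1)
Orthogonal basis:
  u_1 = (3, 2, 0)
  u_2 = (-24/13, 36/13, 0)
  u_3 = (0, 0, 1)

Apply the Gram-Schmidt recurrence
  u_1 = v_1
  u_i = v_i − Σ_{j<i} ((v_i · u_j) / (u_j · u_j)) · u_j.

Step by step this gives:
  u_1 = (3, 2, 0)
  u_2 = (-24/13, 36/13, 0)
  u_3 = (0, 0, 1)

Orthogonality check:
  u_2 · u_1 = 0 (should be 0)
  u_3 · u_1 = 0 (should be 0)
  u_3 · u_2 = 0 (should be 0)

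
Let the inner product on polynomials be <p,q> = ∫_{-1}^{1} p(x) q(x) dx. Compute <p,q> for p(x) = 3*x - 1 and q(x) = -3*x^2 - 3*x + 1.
<p,q> = -6

Expand the product: p(x)·q(x) = -9*x^3 - 6*x^2 + 6*x - 1.
∫_{-1}^{1} of each monomial x^k gives [2/(k+1) if k even, 0 if k odd]. Integrating term-by-term (or equivalently evaluating the antiderivative F(x) = -9*x^4/4 - 2*x^3 + 3*x^2 - x at the endpoints):
  F(1) − F(−1) = -9/4 − (15/4) = -6.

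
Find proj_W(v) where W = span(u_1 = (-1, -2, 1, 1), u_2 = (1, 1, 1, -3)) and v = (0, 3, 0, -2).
proj_W(v) = (74/59, 125/59, -28/59, -120/59)

Set up U = [u_1 | ... | u_2] ∈ R^(4×2). The projector onto W = col(U) is P = U (U^T U)^(-1) U^T.
Compute U^T U =
  [7, -5]
  [-5, 12],
and U^T v = (-8, 9).
Solve U^T U · c = U^T v for the coefficients: c = (-51/59, 23/59). The projection is proj_W(v) = U c.
Check: (v - proj_W(v)) · u_1 = 0  (should be 0).
Check: (v - proj_W(v)) · u_2 = 0  (should be 0).
Result: proj_W(v) = (74/59, 125/59, -28/59, -120/59).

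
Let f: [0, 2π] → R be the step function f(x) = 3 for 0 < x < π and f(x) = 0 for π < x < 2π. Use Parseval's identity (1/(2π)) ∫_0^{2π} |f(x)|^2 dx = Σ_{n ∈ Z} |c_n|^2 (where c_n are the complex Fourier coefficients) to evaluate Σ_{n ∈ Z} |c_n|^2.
Σ |c_n|^2 = 9/2

Parseval equates the L^2 energy of f (normalised by 1/(2π)) with the ℓ^2 sum of its Fourier coefficients: (1/(2π)) ∫_0^{2π} |f|^2 = Σ |c_n|^2.
Compute the left side: (1/(2π)) [∫_0^π 3^2 dx + ∫_π^{2π} 0^2 dx] = (1/(2π)) · (9π + 0π) = (9 + 0)/2 = 9/2.
So Σ_{n ∈ Z} |c_n|^2 = 9/2.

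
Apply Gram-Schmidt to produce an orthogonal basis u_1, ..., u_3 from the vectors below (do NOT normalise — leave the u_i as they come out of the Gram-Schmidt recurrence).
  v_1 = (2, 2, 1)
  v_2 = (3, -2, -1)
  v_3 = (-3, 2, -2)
Orthogonal basis:
  u_1 = (2, 2, 1)
  u_2 = (25/9, -20/9, -10/9)
  u_3 = (0, 6/5, -12/5)

Apply the Gram-Schmidt recurrence
  u_1 = v_1
  u_i = v_i − Σ_{j<i} ((v_i · u_j) / (u_j · u_j)) · u_j.

Step by step this gives:
  u_1 = (2, 2, 1)
  u_2 = (25/9, -20/9, -10/9)
  u_3 = (0, 6/5, -12/5)

Orthogonality check:
  u_2 · u_1 = 0 (should be 0)
  u_3 · u_1 = 0 (should be 0)
  u_3 · u_2 = 0 (should be 0)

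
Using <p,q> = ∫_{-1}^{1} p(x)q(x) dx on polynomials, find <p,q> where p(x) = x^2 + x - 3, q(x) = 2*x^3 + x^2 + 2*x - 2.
<p,q> = 56/5

Expand the product: p(x)·q(x) = 2*x^5 + 3*x^4 - 3*x^3 - 3*x^2 - 8*x + 6.
∫_{-1}^{1} of each monomial x^k gives [2/(k+1) if k even, 0 if k odd]. Integrating term-by-term (or equivalently evaluating the antiderivative F(x) = x^6/3 + 3*x^5/5 - 3*x^4/4 - x^3 - 4*x^2 + 6*x at the endpoints):
  F(1) − F(−1) = 71/60 − (-601/60) = 56/5.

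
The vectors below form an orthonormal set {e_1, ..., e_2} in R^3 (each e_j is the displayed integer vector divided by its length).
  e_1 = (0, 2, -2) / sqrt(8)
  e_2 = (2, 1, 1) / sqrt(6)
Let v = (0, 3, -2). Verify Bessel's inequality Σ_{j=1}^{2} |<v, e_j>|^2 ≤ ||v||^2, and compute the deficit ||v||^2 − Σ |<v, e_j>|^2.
Σ |<v, e_j>|^2 = 38/3; ||v||^2 = 13; deficit = 1/3

Write each e_j = u_j / sqrt(<u_j, u_j>) where u_j is the displayed integer vector. Then <v, e_j> = <v, u_j> / sqrt(<u_j, u_j>), so |<v, e_j>|^2 = <v, u_j>^2 / <u_j, u_j>.
Coefficients: <v, e_1> = 10/sqrt(8), <v, e_2> = 1/sqrt(6).
Square and sum: Σ |<v, e_j>|^2 = 38/3.
Compute ||v||^2 = v·v = 13.
Deficit = 13 − 38/3 = 1/3 ≥ 0, confirming Bessel's inequality. (The deficit equals ||v − Σ <v,e_j> e_j||^2, the squared distance from v to span{e_j}.)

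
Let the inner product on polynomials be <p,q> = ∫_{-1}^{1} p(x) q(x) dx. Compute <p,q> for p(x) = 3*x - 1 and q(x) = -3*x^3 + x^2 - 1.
<p,q> = -34/15

Expand the product: p(x)·q(x) = -9*x^4 + 6*x^3 - x^2 - 3*x + 1.
∫_{-1}^{1} of each monomial x^k gives [2/(k+1) if k even, 0 if k odd]. Integrating term-by-term (or equivalently evaluating the antiderivative F(x) = -9*x^5/5 + 3*x^4/2 - x^3/3 - 3*x^2/2 + x at the endpoints):
  F(1) − F(−1) = -17/15 − (17/15) = -34/15.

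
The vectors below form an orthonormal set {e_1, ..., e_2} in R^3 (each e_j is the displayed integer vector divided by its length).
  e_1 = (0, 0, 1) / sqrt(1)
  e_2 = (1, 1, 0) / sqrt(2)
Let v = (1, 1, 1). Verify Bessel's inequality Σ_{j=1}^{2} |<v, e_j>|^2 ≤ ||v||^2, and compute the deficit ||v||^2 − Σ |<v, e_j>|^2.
Σ |<v, e_j>|^2 = 3; ||v||^2 = 3; deficit = 0

Write each e_j = u_j / sqrt(<u_j, u_j>) where u_j is the displayed integer vector. Then <v, e_j> = <v, u_j> / sqrt(<u_j, u_j>), so |<v, e_j>|^2 = <v, u_j>^2 / <u_j, u_j>.
Coefficients: <v, e_1> = 1/sqrt(1), <v, e_2> = 2/sqrt(2).
Square and sum: Σ |<v, e_j>|^2 = 3.
Compute ||v||^2 = v·v = 3.
Deficit = 3 − 3 = 0 ≥ 0, confirming Bessel's inequality. (The deficit equals ||v − Σ <v,e_j> e_j||^2, the squared distance from v to span{e_j}.)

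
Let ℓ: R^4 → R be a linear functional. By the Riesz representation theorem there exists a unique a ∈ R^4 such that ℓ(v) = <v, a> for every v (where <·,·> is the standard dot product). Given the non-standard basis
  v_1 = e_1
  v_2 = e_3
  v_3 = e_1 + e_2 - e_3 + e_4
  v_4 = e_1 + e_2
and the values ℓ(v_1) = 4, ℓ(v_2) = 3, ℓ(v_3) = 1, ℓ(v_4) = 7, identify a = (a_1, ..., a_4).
a = (4, 3, 3, -3)

Write a = (a_1, ..., a_4) in the standard basis. For each basis vector v_i, ℓ(v_i) = <v_i, a> is a linear equation in the a_j's. Collect the n equations into a matrix system V a = ℓ, where row i of V is v_i (expressed in the standard basis). Since V is invertible (lower-triangular with 1s on the diagonal, up to permutation), solve by back-substitution:
  V =
[[1, 0, 0, 0],
 [0, 0, 1, 0],
 [1, 1, -1, 1],
 [1, 1, 0, 0]]
  V a = (4, 3, 1, 7)
Solving gives a = (4, 3, 3, -3).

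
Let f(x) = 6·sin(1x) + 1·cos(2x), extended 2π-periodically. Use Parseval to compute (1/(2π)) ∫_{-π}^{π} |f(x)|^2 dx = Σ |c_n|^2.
Σ |c_n|^2 = 37/2

Expand |f|^2 and use orthogonality of {sin(nx), cos(mx)} on [-π, π]:
  ∫_{-π}^{π} sin(nx)^2 dx = π, ∫ cos(mx)^2 dx = π, and cross terms integrate to 0.
So ∫_{-π}^{π} f(x)^2 dx = 6^2 · π + 1^2 · π = (36 + 1)π.
Divide by 2π: (36 + 1)/2 = 37/2.
By Parseval, this equals Σ |c_n|^2.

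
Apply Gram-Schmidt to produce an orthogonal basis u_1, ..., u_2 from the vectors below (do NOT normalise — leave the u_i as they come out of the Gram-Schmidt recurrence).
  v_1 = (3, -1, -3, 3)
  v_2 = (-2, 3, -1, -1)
Orthogonal basis:
  u_1 = (3, -1, -3, 3)
  u_2 = (-29/28, 75/28, -55/28, -1/28)

Apply the Gram-Schmidt recurrence
  u_1 = v_1
  u_i = v_i − Σ_{j<i} ((v_i · u_j) / (u_j · u_j)) · u_j.

Step by step this gives:
  u_1 = (3, -1, -3, 3)
  u_2 = (-29/28, 75/28, -55/28, -1/28)

Orthogonality check:
  u_2 · u_1 = 0 (should be 0)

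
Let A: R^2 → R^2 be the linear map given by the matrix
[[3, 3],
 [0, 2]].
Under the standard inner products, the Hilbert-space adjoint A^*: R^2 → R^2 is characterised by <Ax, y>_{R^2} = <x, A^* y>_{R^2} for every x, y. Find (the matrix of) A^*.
A^* = A^T =
[[3, 0],
 [3, 2]]

For real matrices with standard dot products, the defining identity <Ax, y> = <x, A^* y> gives (Ax)^T y = x^T (A^*) y, i.e. x^T A^T y = x^T (A^*) y. Since this holds for all x, y, we must have A^* = A^T. Therefore
A^* =
[[3, 0],
 [3, 2]].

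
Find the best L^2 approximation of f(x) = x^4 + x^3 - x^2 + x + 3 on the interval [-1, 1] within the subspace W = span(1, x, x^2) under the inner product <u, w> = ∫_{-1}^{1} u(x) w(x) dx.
g(x) = -x^2/7 + 8*x/5 + 102/35

The best approximation g ∈ W is the orthogonal projection of f onto W. Writing g = a_0 + a_1 x + a_2 x^2, the coefficients solve the normal equations G · a = b where
  G_{ij} = <φ_i, φ_j> and b_i = <f, φ_i>, with φ_0 = 1, φ_1 = x, φ_2 = x^2.
G =
  [2, 0, 2/3]
  [0, 2/3, 0]
  [2/3, 0, 2/5],
b = (86/15, 16/15, 66/35).
Solving gives a_0 = 102/35, a_1 = 8/5, a_2 = -1/7, so
  g(x) = -x^2/7 + 8*x/5 + 102/35.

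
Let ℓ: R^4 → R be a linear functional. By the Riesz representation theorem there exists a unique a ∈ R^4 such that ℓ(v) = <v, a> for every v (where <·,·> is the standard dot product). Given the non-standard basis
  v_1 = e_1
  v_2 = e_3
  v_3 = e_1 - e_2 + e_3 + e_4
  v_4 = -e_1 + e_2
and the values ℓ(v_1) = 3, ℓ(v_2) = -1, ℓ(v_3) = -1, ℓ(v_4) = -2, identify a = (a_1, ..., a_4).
a = (3, 1, -1, -2)

Write a = (a_1, ..., a_4) in the standard basis. For each basis vector v_i, ℓ(v_i) = <v_i, a> is a linear equation in the a_j's. Collect the n equations into a matrix system V a = ℓ, where row i of V is v_i (expressed in the standard basis). Since V is invertible (lower-triangular with 1s on the diagonal, up to permutation), solve by back-substitution:
  V =
[[1, 0, 0, 0],
 [0, 0, 1, 0],
 [1, -1, 1, 1],
 [-1, 1, 0, 0]]
  V a = (3, -1, -1, -2)
Solving gives a = (3, 1, -1, -2).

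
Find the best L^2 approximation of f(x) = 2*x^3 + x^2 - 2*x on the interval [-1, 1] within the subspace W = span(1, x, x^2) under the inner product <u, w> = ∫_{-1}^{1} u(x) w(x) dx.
g(x) = x^2 - 4*x/5

The best approximation g ∈ W is the orthogonal projection of f onto W. Writing g = a_0 + a_1 x + a_2 x^2, the coefficients solve the normal equations G · a = b where
  G_{ij} = <φ_i, φ_j> and b_i = <f, φ_i>, with φ_0 = 1, φ_1 = x, φ_2 = x^2.
G =
  [2, 0, 2/3]
  [0, 2/3, 0]
  [2/3, 0, 2/5],
b = (2/3, -8/15, 2/5).
Solving gives a_0 = 0, a_1 = -4/5, a_2 = 1, so
  g(x) = x^2 - 4*x/5.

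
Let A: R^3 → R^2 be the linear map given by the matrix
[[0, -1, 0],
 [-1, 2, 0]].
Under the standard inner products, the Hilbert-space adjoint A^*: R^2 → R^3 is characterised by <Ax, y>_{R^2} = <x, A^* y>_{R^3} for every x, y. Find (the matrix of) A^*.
A^* = A^T =
[[0, -1],
 [-1, 2],
 [0, 0]]

For real matrices with standard dot products, the defining identity <Ax, y> = <x, A^* y> gives (Ax)^T y = x^T (A^*) y, i.e. x^T A^T y = x^T (A^*) y. Since this holds for all x, y, we must have A^* = A^T. Therefore
A^* =
[[0, -1],
 [-1, 2],
 [0, 0]].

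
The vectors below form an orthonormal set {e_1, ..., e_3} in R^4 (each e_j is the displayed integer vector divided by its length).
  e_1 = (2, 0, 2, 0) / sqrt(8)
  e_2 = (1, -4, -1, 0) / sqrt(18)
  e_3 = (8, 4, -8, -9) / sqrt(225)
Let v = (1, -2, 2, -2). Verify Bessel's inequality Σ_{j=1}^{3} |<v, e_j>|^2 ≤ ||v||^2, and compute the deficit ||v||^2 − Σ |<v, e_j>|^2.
Σ |<v, e_j>|^2 = 181/25; ||v||^2 = 13; deficit = 144/25

Write each e_j = u_j / sqrt(<u_j, u_j>) where u_j is the displayed integer vector. Then <v, e_j> = <v, u_j> / sqrt(<u_j, u_j>), so |<v, e_j>|^2 = <v, u_j>^2 / <u_j, u_j>.
Coefficients: <v, e_1> = 6/sqrt(8), <v, e_2> = 7/sqrt(18), <v, e_3> = 2/sqrt(225).
Square and sum: Σ |<v, e_j>|^2 = 181/25.
Compute ||v||^2 = v·v = 13.
Deficit = 13 − 181/25 = 144/25 ≥ 0, confirming Bessel's inequality. (The deficit equals ||v − Σ <v,e_j> e_j||^2, the squared distance from v to span{e_j}.)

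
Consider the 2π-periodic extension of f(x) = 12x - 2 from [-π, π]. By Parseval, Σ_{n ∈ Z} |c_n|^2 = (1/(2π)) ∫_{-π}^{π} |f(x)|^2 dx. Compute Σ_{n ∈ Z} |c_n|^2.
Σ |c_n|^2 = 48π^2 + 4

Expand and integrate term by term over [-π, π]:
  ∫ (12x)^2 dx = 144·(2π^3/3); ∫ 2·12·(-2)·x dx = 0 (odd integrand); ∫ (-2)^2 dx = 4·2π.
So (1/(2π)) ∫_{-π}^{π} (12x - 2)^2 dx = 144π^2/3 + 4 = 48π^2 + 4.
Parseval ⇒ Σ |c_n|^2 = 48π^2 + 4.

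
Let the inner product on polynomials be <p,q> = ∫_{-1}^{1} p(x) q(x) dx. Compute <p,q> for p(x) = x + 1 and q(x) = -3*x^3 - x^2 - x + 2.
<p,q> = 22/15

Expand the product: p(x)·q(x) = -3*x^4 - 4*x^3 - 2*x^2 + x + 2.
∫_{-1}^{1} of each monomial x^k gives [2/(k+1) if k even, 0 if k odd]. Integrating term-by-term (or equivalently evaluating the antiderivative F(x) = -3*x^5/5 - x^4 - 2*x^3/3 + x^2/2 + 2*x at the endpoints):
  F(1) − F(−1) = 7/30 − (-37/30) = 22/15.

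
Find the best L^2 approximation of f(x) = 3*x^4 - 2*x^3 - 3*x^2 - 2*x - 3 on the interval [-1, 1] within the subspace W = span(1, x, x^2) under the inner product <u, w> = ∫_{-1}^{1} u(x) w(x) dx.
g(x) = -3*x^2/7 - 16*x/5 - 114/35

The best approximation g ∈ W is the orthogonal projection of f onto W. Writing g = a_0 + a_1 x + a_2 x^2, the coefficients solve the normal equations G · a = b where
  G_{ij} = <φ_i, φ_j> and b_i = <f, φ_i>, with φ_0 = 1, φ_1 = x, φ_2 = x^2.
G =
  [2, 0, 2/3]
  [0, 2/3, 0]
  [2/3, 0, 2/5],
b = (-34/5, -32/15, -82/35).
Solving gives a_0 = -114/35, a_1 = -16/5, a_2 = -3/7, so
  g(x) = -3*x^2/7 - 16*x/5 - 114/35.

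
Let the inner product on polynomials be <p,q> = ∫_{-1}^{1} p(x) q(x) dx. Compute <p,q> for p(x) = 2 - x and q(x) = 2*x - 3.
<p,q> = -40/3

Expand the product: p(x)·q(x) = -2*x^2 + 7*x - 6.
∫_{-1}^{1} of each monomial x^k gives [2/(k+1) if k even, 0 if k odd]. Integrating term-by-term (or equivalently evaluating the antiderivative F(x) = -2*x^3/3 + 7*x^2/2 - 6*x at the endpoints):
  F(1) − F(−1) = -19/6 − (61/6) = -40/3.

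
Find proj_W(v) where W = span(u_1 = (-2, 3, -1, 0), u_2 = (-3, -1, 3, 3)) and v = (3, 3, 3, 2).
proj_W(v) = (-9/28, -3/28, 9/28, 9/28)

Set up U = [u_1 | ... | u_2] ∈ R^(4×2). The projector onto W = col(U) is P = U (U^T U)^(-1) U^T.
Compute U^T U =
  [14, 0]
  [0, 28],
and U^T v = (0, 3).
Solve U^T U · c = U^T v for the coefficients: c = (0, 3/28). The projection is proj_W(v) = U c.
Check: (v - proj_W(v)) · u_1 = 0  (should be 0).
Check: (v - proj_W(v)) · u_2 = 0  (should be 0).
Result: proj_W(v) = (-9/28, -3/28, 9/28, 9/28).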